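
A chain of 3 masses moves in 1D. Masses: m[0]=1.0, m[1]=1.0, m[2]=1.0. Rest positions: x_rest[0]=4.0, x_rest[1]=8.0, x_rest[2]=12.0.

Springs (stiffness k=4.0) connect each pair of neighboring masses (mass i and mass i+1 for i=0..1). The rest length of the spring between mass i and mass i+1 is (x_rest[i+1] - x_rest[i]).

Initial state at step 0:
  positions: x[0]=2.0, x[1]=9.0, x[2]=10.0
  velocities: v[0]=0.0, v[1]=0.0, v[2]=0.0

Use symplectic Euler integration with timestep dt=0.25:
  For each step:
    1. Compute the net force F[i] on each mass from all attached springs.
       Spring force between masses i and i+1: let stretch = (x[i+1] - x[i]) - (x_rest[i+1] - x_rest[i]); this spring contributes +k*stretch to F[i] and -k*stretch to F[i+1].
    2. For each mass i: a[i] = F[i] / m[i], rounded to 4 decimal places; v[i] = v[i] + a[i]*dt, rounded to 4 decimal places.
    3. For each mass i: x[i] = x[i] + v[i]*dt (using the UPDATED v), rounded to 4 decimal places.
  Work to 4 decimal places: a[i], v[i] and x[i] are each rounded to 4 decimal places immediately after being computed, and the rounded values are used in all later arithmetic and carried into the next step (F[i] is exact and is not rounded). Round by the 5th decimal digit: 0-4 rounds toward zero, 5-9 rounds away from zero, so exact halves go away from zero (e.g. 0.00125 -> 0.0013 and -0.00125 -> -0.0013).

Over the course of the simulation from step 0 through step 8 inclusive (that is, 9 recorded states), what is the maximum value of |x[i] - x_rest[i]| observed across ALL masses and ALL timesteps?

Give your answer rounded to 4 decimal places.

Step 0: x=[2.0000 9.0000 10.0000] v=[0.0000 0.0000 0.0000]
Step 1: x=[2.7500 7.5000 10.7500] v=[3.0000 -6.0000 3.0000]
Step 2: x=[3.6875 5.6250 11.6875] v=[3.7500 -7.5000 3.7500]
Step 3: x=[4.1094 4.7813 12.1094] v=[1.6875 -3.3750 1.6875]
Step 4: x=[3.6993 5.6016 11.6993] v=[-1.6406 3.2812 -1.6406]
Step 5: x=[2.7647 7.4708 10.7647] v=[-3.7383 7.4766 -3.7383]
Step 6: x=[2.0067 8.9869 10.0067] v=[-3.0322 6.0644 -3.0322]
Step 7: x=[1.9937 9.0129 9.9937] v=[-0.0520 0.1040 -0.0520]
Step 8: x=[2.7355 7.5293 10.7355] v=[2.9672 -5.9344 2.9672]
Max displacement = 3.2187

Answer: 3.2187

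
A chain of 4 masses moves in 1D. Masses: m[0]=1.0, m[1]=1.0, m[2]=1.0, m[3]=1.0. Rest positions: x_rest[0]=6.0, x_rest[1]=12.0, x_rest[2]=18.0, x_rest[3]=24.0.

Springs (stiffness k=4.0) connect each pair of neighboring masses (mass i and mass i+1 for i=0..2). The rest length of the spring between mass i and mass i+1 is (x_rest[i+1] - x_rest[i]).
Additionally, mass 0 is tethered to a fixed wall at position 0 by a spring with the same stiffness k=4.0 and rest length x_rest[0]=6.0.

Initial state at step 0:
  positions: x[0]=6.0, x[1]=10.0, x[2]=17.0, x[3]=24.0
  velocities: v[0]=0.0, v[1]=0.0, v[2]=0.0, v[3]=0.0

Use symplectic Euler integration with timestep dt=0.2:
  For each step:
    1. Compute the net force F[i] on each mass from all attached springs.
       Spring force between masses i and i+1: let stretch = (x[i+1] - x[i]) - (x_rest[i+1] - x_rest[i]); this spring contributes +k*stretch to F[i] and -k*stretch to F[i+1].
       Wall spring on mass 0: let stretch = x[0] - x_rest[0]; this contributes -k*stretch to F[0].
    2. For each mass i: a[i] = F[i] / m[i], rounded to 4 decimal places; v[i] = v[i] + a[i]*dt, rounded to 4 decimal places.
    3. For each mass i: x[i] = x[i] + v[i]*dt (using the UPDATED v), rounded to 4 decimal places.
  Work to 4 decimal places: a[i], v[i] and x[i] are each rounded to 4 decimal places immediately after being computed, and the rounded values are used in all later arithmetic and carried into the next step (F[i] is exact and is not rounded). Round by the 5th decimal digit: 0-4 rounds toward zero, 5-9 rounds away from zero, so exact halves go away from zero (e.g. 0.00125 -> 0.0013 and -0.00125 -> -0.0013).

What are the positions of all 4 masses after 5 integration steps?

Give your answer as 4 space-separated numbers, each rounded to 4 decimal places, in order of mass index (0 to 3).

Step 0: x=[6.0000 10.0000 17.0000 24.0000] v=[0.0000 0.0000 0.0000 0.0000]
Step 1: x=[5.6800 10.4800 17.0000 23.8400] v=[-1.6000 2.4000 0.0000 -0.8000]
Step 2: x=[5.2192 11.2352 17.0512 23.5456] v=[-2.3040 3.7760 0.2560 -1.4720]
Step 3: x=[4.8859 11.9584 17.2109 23.1721] v=[-1.6666 3.6160 0.7987 -1.8675]
Step 4: x=[4.9024 12.3904 17.4840 22.8048] v=[0.0827 2.1600 1.3657 -1.8365]
Step 5: x=[5.3326 12.4393 17.7935 22.5462] v=[2.1512 0.2445 1.5475 -1.2931]

Answer: 5.3326 12.4393 17.7935 22.5462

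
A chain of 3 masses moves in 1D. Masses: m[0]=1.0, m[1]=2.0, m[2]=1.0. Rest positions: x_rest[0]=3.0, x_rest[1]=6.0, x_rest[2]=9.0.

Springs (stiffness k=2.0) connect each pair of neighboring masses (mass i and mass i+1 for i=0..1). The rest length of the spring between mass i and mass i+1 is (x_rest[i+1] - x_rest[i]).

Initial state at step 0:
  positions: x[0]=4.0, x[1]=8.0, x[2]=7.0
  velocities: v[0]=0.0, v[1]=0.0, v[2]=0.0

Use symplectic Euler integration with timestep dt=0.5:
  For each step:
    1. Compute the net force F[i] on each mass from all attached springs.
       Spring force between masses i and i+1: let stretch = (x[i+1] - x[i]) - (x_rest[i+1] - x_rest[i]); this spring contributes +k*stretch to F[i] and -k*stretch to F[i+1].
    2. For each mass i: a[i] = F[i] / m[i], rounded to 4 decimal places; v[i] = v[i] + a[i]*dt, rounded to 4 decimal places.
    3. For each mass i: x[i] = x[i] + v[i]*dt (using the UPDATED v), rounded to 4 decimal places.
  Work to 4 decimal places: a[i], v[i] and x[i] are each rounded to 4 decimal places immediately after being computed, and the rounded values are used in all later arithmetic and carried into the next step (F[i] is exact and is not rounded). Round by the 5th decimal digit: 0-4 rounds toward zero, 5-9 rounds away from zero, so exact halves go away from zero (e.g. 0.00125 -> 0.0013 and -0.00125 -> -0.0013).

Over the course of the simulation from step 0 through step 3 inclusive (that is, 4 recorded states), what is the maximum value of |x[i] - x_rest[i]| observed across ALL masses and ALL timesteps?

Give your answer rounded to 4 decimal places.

Answer: 3.3125

Derivation:
Step 0: x=[4.0000 8.0000 7.0000] v=[0.0000 0.0000 0.0000]
Step 1: x=[4.5000 6.7500 9.0000] v=[1.0000 -2.5000 4.0000]
Step 2: x=[4.6250 5.5000 11.3750] v=[0.2500 -2.5000 4.7500]
Step 3: x=[3.6875 5.5000 12.3125] v=[-1.8750 0.0000 1.8750]
Max displacement = 3.3125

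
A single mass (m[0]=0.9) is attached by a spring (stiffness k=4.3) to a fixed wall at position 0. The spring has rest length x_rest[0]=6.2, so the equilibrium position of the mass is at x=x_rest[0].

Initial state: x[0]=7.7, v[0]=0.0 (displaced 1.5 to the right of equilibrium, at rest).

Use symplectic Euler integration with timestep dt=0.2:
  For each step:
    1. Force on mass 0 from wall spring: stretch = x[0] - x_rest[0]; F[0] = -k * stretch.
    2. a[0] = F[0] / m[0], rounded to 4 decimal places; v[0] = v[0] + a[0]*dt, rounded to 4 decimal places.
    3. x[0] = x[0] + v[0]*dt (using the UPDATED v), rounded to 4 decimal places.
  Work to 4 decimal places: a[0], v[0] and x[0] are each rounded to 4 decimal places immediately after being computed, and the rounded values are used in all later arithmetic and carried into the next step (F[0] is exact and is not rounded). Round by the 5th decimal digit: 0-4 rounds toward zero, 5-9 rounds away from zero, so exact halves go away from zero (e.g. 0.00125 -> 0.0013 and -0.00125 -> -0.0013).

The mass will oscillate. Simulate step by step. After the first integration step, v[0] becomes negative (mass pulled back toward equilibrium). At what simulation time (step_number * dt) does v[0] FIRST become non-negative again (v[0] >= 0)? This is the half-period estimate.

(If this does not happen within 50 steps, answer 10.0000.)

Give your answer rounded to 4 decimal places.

Step 0: x=[7.7000] v=[0.0000]
Step 1: x=[7.4133] v=[-1.4333]
Step 2: x=[6.8948] v=[-2.5927]
Step 3: x=[6.2435] v=[-3.2566]
Step 4: x=[5.5839] v=[-3.2982]
Step 5: x=[5.0420] v=[-2.7095]
Step 6: x=[4.7214] v=[-1.6030]
Step 7: x=[4.6834] v=[-0.1901]
Step 8: x=[4.9352] v=[1.2591]
First v>=0 after going negative at step 8, time=1.6000

Answer: 1.6000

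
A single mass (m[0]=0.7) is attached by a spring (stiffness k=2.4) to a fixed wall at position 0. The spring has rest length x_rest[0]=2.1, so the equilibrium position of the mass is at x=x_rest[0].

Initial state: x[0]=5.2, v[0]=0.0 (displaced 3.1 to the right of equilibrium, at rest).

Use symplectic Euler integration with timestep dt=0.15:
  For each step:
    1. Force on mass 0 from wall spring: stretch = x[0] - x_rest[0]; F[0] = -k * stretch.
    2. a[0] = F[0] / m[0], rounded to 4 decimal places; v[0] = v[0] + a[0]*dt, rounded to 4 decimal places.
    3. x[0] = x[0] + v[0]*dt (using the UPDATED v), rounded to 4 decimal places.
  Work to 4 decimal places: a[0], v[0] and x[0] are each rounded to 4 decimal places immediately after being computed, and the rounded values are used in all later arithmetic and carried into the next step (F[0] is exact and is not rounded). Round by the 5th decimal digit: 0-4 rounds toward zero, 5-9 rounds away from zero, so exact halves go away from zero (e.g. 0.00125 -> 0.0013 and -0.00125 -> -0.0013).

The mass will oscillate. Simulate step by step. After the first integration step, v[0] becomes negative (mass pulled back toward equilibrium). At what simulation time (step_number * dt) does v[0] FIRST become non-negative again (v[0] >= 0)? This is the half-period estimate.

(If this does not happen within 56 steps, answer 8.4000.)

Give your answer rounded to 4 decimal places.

Answer: 1.8000

Derivation:
Step 0: x=[5.2000] v=[0.0000]
Step 1: x=[4.9609] v=[-1.5943]
Step 2: x=[4.5011] v=[-3.0656]
Step 3: x=[3.8560] v=[-4.3004]
Step 4: x=[3.0755] v=[-5.2035]
Step 5: x=[2.2197] v=[-5.7052]
Step 6: x=[1.3547] v=[-5.7668]
Step 7: x=[0.5472] v=[-5.3835]
Step 8: x=[-0.1405] v=[-4.5849]
Step 9: x=[-0.6554] v=[-3.4326]
Step 10: x=[-0.9577] v=[-2.0155]
Step 11: x=[-1.0242] v=[-0.4430]
Step 12: x=[-0.8496] v=[1.1637]
First v>=0 after going negative at step 12, time=1.8000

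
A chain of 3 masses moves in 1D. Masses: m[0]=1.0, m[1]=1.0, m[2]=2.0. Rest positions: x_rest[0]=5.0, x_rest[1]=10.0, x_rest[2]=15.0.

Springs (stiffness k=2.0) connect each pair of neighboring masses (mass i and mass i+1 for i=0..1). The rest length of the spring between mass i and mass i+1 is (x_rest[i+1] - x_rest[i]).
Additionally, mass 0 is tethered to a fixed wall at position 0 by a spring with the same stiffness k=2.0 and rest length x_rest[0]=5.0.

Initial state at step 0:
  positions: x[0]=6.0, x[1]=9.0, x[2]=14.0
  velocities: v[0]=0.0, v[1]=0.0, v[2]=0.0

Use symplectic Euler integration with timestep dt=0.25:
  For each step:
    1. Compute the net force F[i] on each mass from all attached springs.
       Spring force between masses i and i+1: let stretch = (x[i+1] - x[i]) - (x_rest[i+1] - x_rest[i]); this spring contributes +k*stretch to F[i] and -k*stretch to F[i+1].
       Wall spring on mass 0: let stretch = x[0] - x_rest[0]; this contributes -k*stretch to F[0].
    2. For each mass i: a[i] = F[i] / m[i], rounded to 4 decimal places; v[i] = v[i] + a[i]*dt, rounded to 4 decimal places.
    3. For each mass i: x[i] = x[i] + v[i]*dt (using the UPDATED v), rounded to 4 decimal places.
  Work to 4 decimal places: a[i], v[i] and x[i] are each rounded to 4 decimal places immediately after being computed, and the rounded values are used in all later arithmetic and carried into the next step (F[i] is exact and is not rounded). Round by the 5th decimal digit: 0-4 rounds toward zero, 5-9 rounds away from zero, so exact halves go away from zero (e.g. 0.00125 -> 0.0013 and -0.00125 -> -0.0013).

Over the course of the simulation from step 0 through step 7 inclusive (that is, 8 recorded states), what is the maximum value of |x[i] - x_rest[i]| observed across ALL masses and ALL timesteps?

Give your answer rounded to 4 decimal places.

Answer: 1.3626

Derivation:
Step 0: x=[6.0000 9.0000 14.0000] v=[0.0000 0.0000 0.0000]
Step 1: x=[5.6250 9.2500 14.0000] v=[-1.5000 1.0000 0.0000]
Step 2: x=[5.0000 9.6406 14.0156] v=[-2.5000 1.5625 0.0625]
Step 3: x=[4.3301 9.9980 14.0703] v=[-2.6797 1.4297 0.2188]
Step 4: x=[3.8274 10.1560 14.1830] v=[-2.0108 0.6319 0.4507]
Step 5: x=[3.6374 10.0263 14.3565] v=[-0.7602 -0.5189 0.6940]
Step 6: x=[3.7913 9.6392 14.5719] v=[0.6156 -1.5483 0.8615]
Step 7: x=[4.2023 9.1377 14.7915] v=[1.6439 -2.0059 0.8783]
Max displacement = 1.3626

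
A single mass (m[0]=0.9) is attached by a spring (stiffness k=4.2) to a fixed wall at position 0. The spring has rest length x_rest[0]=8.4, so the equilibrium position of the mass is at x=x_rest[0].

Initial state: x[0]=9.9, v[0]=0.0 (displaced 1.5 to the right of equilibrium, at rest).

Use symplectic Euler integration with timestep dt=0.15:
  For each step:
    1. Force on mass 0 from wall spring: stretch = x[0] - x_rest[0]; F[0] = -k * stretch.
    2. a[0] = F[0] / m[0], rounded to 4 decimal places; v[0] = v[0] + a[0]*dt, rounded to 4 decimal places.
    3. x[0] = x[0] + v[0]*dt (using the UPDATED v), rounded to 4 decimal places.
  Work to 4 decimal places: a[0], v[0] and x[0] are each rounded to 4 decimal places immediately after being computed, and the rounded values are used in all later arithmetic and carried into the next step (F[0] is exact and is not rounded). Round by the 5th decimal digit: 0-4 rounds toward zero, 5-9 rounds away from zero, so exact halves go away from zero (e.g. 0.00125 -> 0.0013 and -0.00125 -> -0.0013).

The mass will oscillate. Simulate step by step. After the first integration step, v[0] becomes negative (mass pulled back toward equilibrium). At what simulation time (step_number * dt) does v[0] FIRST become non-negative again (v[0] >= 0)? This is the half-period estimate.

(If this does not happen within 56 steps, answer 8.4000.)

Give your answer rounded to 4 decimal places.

Answer: 1.5000

Derivation:
Step 0: x=[9.9000] v=[0.0000]
Step 1: x=[9.7425] v=[-1.0500]
Step 2: x=[9.4440] v=[-1.9898]
Step 3: x=[9.0359] v=[-2.7206]
Step 4: x=[8.5610] v=[-3.1657]
Step 5: x=[8.0692] v=[-3.2784]
Step 6: x=[7.6122] v=[-3.0468]
Step 7: x=[7.2379] v=[-2.4953]
Step 8: x=[6.9856] v=[-1.6818]
Step 9: x=[6.8818] v=[-0.6917]
Step 10: x=[6.9375] v=[0.3710]
First v>=0 after going negative at step 10, time=1.5000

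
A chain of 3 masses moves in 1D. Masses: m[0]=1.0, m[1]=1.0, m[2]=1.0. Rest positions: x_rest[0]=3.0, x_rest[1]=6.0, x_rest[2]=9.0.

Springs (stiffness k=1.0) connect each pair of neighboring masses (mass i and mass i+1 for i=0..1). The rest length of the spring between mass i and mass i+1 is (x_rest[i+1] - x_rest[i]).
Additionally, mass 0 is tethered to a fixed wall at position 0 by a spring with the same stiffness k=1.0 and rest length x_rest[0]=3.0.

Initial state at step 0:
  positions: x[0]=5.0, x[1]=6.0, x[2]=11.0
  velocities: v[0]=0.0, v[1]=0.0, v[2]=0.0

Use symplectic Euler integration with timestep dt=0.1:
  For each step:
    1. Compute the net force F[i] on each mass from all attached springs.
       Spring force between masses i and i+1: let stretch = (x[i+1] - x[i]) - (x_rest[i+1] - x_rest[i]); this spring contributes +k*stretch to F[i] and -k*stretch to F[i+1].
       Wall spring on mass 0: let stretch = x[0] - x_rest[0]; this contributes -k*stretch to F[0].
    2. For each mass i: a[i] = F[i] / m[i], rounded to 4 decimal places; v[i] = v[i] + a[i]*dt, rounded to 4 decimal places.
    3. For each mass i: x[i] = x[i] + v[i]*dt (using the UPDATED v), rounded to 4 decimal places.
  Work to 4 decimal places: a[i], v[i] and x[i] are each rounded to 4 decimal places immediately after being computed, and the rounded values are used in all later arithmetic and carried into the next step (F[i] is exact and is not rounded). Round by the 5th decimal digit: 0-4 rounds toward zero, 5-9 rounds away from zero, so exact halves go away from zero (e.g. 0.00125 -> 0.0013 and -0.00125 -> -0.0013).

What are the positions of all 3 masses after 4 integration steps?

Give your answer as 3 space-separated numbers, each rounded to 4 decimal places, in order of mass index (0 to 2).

Answer: 4.6178 6.3794 10.8089

Derivation:
Step 0: x=[5.0000 6.0000 11.0000] v=[0.0000 0.0000 0.0000]
Step 1: x=[4.9600 6.0400 10.9800] v=[-0.4000 0.4000 -0.2000]
Step 2: x=[4.8812 6.1186 10.9406] v=[-0.7880 0.7860 -0.3940]
Step 3: x=[4.7660 6.2331 10.8830] v=[-1.1524 1.1445 -0.5762]
Step 4: x=[4.6178 6.3794 10.8089] v=[-1.4823 1.4628 -0.7412]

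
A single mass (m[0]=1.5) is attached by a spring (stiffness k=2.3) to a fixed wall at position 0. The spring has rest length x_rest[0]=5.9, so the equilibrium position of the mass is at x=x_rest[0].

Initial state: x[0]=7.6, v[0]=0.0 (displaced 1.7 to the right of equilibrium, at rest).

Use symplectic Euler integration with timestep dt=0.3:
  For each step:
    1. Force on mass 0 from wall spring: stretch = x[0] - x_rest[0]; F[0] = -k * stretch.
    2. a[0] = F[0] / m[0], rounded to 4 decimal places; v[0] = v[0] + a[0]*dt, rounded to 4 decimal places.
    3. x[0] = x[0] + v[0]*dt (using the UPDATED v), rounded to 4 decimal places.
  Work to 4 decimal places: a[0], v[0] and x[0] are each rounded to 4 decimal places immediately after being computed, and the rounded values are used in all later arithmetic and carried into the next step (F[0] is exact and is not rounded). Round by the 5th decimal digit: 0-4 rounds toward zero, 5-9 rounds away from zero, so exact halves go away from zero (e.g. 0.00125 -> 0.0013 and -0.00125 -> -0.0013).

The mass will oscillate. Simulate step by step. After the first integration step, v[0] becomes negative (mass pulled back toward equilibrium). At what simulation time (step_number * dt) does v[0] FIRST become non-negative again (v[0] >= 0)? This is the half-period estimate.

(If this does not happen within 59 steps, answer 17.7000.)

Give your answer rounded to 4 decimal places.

Step 0: x=[7.6000] v=[0.0000]
Step 1: x=[7.3654] v=[-0.7820]
Step 2: x=[6.9286] v=[-1.4561]
Step 3: x=[6.3498] v=[-1.9293]
Step 4: x=[5.7089] v=[-2.1362]
Step 5: x=[5.0944] v=[-2.0483]
Step 6: x=[4.5911] v=[-1.6777]
Step 7: x=[4.2684] v=[-1.0756]
Step 8: x=[4.1709] v=[-0.3251]
Step 9: x=[4.3120] v=[0.4703]
First v>=0 after going negative at step 9, time=2.7000

Answer: 2.7000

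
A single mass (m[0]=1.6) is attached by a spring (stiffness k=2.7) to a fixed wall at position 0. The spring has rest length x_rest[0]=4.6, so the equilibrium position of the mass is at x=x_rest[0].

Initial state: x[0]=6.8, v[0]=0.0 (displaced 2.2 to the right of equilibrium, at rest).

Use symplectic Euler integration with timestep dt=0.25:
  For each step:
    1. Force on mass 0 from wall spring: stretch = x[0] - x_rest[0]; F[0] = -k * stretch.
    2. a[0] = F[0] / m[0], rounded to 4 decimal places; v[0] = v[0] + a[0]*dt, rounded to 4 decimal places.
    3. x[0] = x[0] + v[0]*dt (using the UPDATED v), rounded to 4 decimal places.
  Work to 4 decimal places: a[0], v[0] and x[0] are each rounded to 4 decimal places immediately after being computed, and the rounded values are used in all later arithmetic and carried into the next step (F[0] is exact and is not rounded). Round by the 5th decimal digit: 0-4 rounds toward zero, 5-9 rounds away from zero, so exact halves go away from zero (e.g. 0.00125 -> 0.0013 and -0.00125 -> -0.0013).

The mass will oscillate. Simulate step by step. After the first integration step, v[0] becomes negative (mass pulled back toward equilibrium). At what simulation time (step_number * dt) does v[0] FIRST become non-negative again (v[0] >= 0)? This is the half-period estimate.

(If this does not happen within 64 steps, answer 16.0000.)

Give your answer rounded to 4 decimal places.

Answer: 2.5000

Derivation:
Step 0: x=[6.8000] v=[0.0000]
Step 1: x=[6.5680] v=[-0.9281]
Step 2: x=[6.1284] v=[-1.7584]
Step 3: x=[5.5276] v=[-2.4032]
Step 4: x=[4.8290] v=[-2.7945]
Step 5: x=[4.1062] v=[-2.8911]
Step 6: x=[3.4355] v=[-2.6828]
Step 7: x=[2.8876] v=[-2.1915]
Step 8: x=[2.5203] v=[-1.4691]
Step 9: x=[2.3724] v=[-0.5917]
Step 10: x=[2.4594] v=[0.3481]
First v>=0 after going negative at step 10, time=2.5000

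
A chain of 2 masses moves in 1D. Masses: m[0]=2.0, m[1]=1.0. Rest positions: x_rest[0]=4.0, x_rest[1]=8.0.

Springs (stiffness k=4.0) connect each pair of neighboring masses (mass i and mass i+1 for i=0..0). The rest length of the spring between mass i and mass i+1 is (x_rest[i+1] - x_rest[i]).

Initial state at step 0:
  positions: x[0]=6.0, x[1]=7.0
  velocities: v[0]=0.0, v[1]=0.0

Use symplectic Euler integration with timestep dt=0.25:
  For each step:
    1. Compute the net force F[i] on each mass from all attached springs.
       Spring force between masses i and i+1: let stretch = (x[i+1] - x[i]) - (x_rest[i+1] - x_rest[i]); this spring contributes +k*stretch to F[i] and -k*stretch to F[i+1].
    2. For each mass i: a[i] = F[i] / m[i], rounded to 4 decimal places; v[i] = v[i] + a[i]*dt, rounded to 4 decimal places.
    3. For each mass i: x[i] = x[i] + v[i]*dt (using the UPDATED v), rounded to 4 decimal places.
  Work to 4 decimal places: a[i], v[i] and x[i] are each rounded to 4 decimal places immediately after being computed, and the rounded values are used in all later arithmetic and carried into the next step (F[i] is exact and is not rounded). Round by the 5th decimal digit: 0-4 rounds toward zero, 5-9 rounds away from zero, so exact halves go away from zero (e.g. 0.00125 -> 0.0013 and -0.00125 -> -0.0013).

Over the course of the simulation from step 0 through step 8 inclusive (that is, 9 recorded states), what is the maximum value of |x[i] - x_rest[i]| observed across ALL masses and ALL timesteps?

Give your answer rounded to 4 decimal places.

Answer: 3.0182

Derivation:
Step 0: x=[6.0000 7.0000] v=[0.0000 0.0000]
Step 1: x=[5.6250 7.7500] v=[-1.5000 3.0000]
Step 2: x=[5.0156 8.9688] v=[-2.4375 4.8750]
Step 3: x=[4.4004 10.1993] v=[-2.4609 4.9218]
Step 4: x=[4.0100 10.9800] v=[-1.5615 3.1229]
Step 5: x=[3.9909 11.0182] v=[-0.0765 0.1529]
Step 6: x=[4.3502 10.2996] v=[1.4372 -2.8744]
Step 7: x=[4.9532 9.0937] v=[2.4119 -4.8238]
Step 8: x=[5.5738 7.8526] v=[2.4822 -4.9643]
Max displacement = 3.0182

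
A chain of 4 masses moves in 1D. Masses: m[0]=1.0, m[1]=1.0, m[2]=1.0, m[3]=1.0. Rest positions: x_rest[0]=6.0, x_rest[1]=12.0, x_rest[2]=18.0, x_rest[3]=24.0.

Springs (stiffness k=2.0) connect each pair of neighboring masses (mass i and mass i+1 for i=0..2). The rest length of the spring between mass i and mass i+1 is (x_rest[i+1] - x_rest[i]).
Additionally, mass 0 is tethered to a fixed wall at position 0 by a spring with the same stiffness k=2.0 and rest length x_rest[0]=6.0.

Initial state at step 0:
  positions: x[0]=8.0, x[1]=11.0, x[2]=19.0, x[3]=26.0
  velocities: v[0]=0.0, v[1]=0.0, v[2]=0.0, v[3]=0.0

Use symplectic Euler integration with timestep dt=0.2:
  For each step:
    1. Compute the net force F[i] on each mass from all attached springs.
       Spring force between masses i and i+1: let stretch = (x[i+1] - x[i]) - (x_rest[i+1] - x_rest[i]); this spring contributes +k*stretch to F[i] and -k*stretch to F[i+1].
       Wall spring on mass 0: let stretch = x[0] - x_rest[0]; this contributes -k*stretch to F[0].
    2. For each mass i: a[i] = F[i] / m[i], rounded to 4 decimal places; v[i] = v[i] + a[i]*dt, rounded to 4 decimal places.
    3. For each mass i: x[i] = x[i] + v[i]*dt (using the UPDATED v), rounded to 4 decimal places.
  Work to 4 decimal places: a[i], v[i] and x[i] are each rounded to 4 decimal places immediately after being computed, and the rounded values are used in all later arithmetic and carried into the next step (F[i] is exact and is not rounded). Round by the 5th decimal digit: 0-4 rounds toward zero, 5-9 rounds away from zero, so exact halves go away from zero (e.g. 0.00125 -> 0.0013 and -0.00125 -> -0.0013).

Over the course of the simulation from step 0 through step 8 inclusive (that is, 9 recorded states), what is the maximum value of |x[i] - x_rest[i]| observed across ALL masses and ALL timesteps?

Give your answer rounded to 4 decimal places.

Answer: 2.2015

Derivation:
Step 0: x=[8.0000 11.0000 19.0000 26.0000] v=[0.0000 0.0000 0.0000 0.0000]
Step 1: x=[7.6000 11.4000 18.9200 25.9200] v=[-2.0000 2.0000 -0.4000 -0.4000]
Step 2: x=[6.8960 12.0976 18.7984 25.7600] v=[-3.5200 3.4880 -0.6080 -0.8000]
Step 3: x=[6.0564 12.9151 18.6977 25.5231] v=[-4.1978 4.0877 -0.5037 -1.1846]
Step 4: x=[5.2810 13.6466 18.6804 25.2201] v=[-3.8769 3.6573 -0.0866 -1.5148]
Step 5: x=[4.7524 14.1115 18.7836 24.8740] v=[-2.6431 2.3246 0.5158 -1.7307]
Step 6: x=[4.5923 14.2015 19.0002 24.5206] v=[-0.8004 0.4498 1.0831 -1.7669]
Step 7: x=[4.8336 13.9066 19.2746 24.2056] v=[1.2064 -1.4744 1.3718 -1.5751]
Step 8: x=[5.4140 13.3153 19.5140 23.9761] v=[2.9022 -2.9564 1.1970 -1.1475]
Max displacement = 2.2015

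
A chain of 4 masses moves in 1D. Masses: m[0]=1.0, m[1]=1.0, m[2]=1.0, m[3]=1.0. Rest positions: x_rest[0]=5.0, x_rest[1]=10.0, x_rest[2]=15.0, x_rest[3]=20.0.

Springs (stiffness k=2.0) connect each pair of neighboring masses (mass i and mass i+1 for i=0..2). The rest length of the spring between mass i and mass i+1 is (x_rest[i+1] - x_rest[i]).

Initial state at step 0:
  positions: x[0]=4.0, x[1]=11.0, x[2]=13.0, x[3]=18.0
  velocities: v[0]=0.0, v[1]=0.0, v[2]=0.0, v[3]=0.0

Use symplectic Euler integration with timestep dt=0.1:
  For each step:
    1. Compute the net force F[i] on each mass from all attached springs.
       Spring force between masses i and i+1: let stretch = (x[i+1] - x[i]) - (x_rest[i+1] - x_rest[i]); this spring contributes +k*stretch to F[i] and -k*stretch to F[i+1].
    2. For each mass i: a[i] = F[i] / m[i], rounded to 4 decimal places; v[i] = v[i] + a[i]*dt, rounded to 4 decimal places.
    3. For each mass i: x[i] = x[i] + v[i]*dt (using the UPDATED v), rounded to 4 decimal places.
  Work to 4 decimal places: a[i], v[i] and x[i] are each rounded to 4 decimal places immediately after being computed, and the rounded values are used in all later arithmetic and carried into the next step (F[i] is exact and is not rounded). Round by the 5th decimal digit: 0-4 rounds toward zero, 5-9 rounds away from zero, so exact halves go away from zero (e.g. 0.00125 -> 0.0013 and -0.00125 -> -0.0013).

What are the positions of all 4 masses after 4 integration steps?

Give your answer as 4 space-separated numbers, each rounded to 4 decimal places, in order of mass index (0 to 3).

Answer: 4.3593 10.0873 13.5362 18.0172

Derivation:
Step 0: x=[4.0000 11.0000 13.0000 18.0000] v=[0.0000 0.0000 0.0000 0.0000]
Step 1: x=[4.0400 10.9000 13.0600 18.0000] v=[0.4000 -1.0000 0.6000 0.0000]
Step 2: x=[4.1172 10.7060 13.1756 18.0012] v=[0.7720 -1.9400 1.1560 0.0120]
Step 3: x=[4.2262 10.4296 13.3383 18.0059] v=[1.0898 -2.7638 1.6272 0.0469]
Step 4: x=[4.3593 10.0873 13.5362 18.0172] v=[1.3305 -3.4227 1.9790 0.1134]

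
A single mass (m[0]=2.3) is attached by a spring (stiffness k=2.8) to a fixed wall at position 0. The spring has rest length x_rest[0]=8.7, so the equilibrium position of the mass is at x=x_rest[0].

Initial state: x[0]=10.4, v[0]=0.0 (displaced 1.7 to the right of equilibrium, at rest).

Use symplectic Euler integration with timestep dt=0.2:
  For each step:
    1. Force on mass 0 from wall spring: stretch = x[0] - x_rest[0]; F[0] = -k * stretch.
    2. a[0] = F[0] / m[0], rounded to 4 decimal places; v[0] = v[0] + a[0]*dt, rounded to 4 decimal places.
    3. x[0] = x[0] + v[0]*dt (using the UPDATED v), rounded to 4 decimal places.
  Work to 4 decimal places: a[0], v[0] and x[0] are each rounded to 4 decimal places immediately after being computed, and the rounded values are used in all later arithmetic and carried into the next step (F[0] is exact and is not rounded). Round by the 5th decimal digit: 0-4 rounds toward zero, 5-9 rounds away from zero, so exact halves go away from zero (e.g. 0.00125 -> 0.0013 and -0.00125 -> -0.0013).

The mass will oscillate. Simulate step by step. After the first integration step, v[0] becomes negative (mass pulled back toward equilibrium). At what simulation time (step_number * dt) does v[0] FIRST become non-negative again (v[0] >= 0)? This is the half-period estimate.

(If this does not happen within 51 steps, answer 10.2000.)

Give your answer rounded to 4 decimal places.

Answer: 3.0000

Derivation:
Step 0: x=[10.4000] v=[0.0000]
Step 1: x=[10.3172] v=[-0.4139]
Step 2: x=[10.1557] v=[-0.8077]
Step 3: x=[9.9233] v=[-1.1621]
Step 4: x=[9.6313] v=[-1.4599]
Step 5: x=[9.2940] v=[-1.6867]
Step 6: x=[8.9277] v=[-1.8313]
Step 7: x=[8.5504] v=[-1.8867]
Step 8: x=[8.1803] v=[-1.8503]
Step 9: x=[7.8355] v=[-1.7238]
Step 10: x=[7.5328] v=[-1.5133]
Step 11: x=[7.2870] v=[-1.2291]
Step 12: x=[7.1100] v=[-0.8851]
Step 13: x=[7.0104] v=[-0.4980]
Step 14: x=[6.9931] v=[-0.0866]
Step 15: x=[7.0589] v=[0.3290]
First v>=0 after going negative at step 15, time=3.0000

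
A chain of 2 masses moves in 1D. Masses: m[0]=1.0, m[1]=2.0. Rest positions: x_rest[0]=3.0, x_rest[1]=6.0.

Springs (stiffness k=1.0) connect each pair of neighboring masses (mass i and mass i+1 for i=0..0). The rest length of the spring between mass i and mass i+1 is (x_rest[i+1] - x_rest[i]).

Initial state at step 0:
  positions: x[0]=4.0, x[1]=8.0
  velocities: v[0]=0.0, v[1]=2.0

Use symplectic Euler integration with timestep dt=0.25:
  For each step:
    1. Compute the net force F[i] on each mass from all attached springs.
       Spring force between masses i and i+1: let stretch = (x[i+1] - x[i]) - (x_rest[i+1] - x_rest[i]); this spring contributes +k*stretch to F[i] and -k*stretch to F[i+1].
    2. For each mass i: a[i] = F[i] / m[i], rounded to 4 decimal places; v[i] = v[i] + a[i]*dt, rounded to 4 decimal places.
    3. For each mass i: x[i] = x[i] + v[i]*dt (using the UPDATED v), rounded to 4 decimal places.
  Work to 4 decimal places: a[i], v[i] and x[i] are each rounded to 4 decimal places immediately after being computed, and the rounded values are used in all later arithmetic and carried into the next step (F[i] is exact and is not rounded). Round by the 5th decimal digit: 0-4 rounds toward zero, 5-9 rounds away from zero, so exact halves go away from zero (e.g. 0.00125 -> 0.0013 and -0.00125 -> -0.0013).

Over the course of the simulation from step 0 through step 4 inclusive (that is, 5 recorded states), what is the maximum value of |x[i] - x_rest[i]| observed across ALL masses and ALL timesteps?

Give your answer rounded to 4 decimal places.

Step 0: x=[4.0000 8.0000] v=[0.0000 2.0000]
Step 1: x=[4.0625 8.4688] v=[0.2500 1.8750]
Step 2: x=[4.2129 8.8936] v=[0.6016 1.6992]
Step 3: x=[4.4684 9.2659] v=[1.0218 1.4891]
Step 4: x=[4.8362 9.5820] v=[1.4712 1.2644]
Max displacement = 3.5820

Answer: 3.5820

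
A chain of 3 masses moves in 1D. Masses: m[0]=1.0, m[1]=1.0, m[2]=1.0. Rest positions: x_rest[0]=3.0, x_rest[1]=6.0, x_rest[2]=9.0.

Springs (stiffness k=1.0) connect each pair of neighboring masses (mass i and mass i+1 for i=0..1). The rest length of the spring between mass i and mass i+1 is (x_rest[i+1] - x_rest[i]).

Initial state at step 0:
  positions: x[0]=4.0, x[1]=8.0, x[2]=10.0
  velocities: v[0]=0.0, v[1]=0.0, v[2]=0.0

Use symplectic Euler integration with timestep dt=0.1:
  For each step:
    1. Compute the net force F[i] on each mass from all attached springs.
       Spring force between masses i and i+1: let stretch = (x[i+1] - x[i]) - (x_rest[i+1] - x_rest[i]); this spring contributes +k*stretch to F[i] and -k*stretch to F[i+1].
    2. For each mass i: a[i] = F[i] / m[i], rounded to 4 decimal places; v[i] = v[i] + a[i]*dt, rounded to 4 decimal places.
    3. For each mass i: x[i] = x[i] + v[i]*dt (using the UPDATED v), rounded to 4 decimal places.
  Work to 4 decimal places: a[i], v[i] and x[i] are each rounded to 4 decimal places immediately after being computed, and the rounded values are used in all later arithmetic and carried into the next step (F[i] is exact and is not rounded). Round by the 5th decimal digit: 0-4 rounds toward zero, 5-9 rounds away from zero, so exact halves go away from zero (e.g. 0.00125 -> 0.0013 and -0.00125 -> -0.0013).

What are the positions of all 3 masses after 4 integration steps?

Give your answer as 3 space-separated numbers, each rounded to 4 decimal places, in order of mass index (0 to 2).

Answer: 4.0956 7.8089 10.0956

Derivation:
Step 0: x=[4.0000 8.0000 10.0000] v=[0.0000 0.0000 0.0000]
Step 1: x=[4.0100 7.9800 10.0100] v=[0.1000 -0.2000 0.1000]
Step 2: x=[4.0297 7.9406 10.0297] v=[0.1970 -0.3940 0.1970]
Step 3: x=[4.0585 7.8830 10.0585] v=[0.2881 -0.5762 0.2881]
Step 4: x=[4.0956 7.8089 10.0956] v=[0.3706 -0.7411 0.3706]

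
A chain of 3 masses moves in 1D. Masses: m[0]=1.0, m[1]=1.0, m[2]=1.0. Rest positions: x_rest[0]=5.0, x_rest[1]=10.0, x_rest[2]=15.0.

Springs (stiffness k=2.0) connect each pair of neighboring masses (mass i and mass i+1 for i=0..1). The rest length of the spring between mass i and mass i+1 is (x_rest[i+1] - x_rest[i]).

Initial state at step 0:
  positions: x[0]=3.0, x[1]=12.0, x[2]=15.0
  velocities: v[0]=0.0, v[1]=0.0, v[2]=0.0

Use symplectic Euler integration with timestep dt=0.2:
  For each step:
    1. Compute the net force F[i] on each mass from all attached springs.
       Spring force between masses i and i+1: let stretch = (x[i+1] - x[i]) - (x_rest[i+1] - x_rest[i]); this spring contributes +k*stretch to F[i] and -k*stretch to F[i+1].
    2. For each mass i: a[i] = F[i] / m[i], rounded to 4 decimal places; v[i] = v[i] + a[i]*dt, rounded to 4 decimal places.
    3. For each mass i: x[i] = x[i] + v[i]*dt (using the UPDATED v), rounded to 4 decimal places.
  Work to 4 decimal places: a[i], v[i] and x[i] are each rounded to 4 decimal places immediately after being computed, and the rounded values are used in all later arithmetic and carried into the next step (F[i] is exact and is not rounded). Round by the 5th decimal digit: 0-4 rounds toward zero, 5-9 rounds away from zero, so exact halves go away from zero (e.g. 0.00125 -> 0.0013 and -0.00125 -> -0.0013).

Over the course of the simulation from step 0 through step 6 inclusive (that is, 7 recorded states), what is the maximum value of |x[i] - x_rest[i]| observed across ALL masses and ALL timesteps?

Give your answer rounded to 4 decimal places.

Answer: 2.0570

Derivation:
Step 0: x=[3.0000 12.0000 15.0000] v=[0.0000 0.0000 0.0000]
Step 1: x=[3.3200 11.5200 15.1600] v=[1.6000 -2.4000 0.8000]
Step 2: x=[3.8960 10.6752 15.4288] v=[2.8800 -4.2240 1.3440]
Step 3: x=[4.6143 9.6684 15.7173] v=[3.5917 -5.0342 1.4426]
Step 4: x=[5.3370 8.7411 15.9219] v=[3.6133 -4.6363 1.0230]
Step 5: x=[5.9320 8.1160 15.9520] v=[2.9749 -3.1256 0.1507]
Step 6: x=[6.3017 7.9430 15.7553] v=[1.8485 -0.8648 -0.9837]
Max displacement = 2.0570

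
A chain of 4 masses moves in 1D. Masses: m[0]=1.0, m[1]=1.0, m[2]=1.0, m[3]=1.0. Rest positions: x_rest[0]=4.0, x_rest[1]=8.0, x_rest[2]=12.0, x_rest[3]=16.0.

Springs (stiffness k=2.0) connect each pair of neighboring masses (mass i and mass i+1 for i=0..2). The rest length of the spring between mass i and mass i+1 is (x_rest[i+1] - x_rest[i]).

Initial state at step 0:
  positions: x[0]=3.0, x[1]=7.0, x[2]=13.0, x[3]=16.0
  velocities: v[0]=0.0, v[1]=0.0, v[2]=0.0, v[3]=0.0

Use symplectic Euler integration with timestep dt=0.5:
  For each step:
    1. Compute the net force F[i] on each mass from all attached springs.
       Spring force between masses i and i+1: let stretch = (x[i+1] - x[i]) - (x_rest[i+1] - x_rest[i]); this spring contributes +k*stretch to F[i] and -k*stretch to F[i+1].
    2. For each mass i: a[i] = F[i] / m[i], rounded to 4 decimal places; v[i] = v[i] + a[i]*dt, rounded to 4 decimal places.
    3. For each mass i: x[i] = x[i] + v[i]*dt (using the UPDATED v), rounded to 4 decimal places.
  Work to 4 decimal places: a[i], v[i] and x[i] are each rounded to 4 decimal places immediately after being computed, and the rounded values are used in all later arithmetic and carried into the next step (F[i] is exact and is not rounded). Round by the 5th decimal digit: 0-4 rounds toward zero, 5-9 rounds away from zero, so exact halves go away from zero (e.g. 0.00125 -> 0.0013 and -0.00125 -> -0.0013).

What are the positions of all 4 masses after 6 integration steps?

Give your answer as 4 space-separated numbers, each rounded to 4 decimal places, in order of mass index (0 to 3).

Step 0: x=[3.0000 7.0000 13.0000 16.0000] v=[0.0000 0.0000 0.0000 0.0000]
Step 1: x=[3.0000 8.0000 11.5000 16.5000] v=[0.0000 2.0000 -3.0000 1.0000]
Step 2: x=[3.5000 8.2500 10.7500 16.5000] v=[1.0000 0.5000 -1.5000 0.0000]
Step 3: x=[4.3750 7.3750 11.6250 15.6250] v=[1.7500 -1.7500 1.7500 -1.7500]
Step 4: x=[4.7500 7.1250 12.3750 14.7500] v=[0.7500 -0.5000 1.5000 -1.7500]
Step 5: x=[4.3125 8.3125 11.6875 14.6875] v=[-0.8750 2.3750 -1.3750 -0.1250]
Step 6: x=[3.8750 9.1875 10.8125 15.1250] v=[-0.8750 1.7500 -1.7500 0.8750]

Answer: 3.8750 9.1875 10.8125 15.1250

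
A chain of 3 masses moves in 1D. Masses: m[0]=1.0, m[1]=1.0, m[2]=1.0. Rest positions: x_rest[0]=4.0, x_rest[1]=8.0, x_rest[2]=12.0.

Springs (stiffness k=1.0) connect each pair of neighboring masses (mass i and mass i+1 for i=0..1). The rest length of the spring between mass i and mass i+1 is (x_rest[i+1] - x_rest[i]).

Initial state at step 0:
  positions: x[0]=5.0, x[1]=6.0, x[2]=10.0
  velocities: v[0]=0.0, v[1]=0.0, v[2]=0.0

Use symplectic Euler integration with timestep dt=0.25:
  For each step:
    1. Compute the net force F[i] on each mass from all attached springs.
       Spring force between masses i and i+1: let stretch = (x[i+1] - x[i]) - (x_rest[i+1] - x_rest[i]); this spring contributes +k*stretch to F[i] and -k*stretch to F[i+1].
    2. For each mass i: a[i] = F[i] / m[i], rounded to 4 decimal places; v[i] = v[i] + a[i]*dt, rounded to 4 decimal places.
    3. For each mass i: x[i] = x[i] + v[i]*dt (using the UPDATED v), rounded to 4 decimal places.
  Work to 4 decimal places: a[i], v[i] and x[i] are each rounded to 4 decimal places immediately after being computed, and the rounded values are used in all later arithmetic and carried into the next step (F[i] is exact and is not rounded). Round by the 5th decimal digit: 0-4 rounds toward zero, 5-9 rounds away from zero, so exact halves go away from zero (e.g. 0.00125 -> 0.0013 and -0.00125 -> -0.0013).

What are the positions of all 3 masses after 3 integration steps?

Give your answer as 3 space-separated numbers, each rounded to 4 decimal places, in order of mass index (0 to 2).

Step 0: x=[5.0000 6.0000 10.0000] v=[0.0000 0.0000 0.0000]
Step 1: x=[4.8125 6.1875 10.0000] v=[-0.7500 0.7500 0.0000]
Step 2: x=[4.4609 6.5274 10.0117] v=[-1.4063 1.3594 0.0469]
Step 3: x=[3.9885 6.9559 10.0557] v=[-1.8897 1.7139 0.1758]

Answer: 3.9885 6.9559 10.0557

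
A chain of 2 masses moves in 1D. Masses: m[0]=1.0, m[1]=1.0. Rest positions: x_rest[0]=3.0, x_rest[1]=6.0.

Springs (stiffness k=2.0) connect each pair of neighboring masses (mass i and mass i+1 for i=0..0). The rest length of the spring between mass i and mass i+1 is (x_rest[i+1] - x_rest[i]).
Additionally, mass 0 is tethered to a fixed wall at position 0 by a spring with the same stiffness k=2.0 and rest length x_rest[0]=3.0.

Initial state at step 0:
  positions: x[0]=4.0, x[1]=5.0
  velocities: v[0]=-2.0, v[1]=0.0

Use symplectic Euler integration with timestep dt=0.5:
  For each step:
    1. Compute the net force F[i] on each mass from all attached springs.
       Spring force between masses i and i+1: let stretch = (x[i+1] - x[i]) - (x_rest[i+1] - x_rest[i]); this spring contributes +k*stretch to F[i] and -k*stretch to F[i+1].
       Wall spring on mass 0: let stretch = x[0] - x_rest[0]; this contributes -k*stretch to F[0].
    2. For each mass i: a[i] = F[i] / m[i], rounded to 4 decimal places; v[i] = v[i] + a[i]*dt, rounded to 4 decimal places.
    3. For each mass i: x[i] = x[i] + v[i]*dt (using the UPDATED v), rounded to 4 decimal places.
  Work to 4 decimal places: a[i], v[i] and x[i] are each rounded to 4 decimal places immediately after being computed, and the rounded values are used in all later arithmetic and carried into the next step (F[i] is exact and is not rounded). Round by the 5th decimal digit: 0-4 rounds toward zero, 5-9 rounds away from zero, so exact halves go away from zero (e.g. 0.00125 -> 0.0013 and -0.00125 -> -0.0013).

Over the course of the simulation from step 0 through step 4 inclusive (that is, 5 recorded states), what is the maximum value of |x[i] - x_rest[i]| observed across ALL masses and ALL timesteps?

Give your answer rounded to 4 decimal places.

Step 0: x=[4.0000 5.0000] v=[-2.0000 0.0000]
Step 1: x=[1.5000 6.0000] v=[-5.0000 2.0000]
Step 2: x=[0.5000 6.2500] v=[-2.0000 0.5000]
Step 3: x=[2.1250 5.1250] v=[3.2500 -2.2500]
Step 4: x=[4.1875 4.0000] v=[4.1250 -2.2500]
Max displacement = 2.5000

Answer: 2.5000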